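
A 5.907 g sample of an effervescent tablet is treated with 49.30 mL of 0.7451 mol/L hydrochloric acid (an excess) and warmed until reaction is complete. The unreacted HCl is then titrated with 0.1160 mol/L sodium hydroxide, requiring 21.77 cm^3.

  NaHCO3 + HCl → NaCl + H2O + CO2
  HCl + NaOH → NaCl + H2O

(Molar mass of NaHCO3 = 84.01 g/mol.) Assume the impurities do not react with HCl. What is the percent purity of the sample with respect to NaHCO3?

48.65 %

n(HCl) added = 0.04930 × 0.7451 = 0.03673 mol
n(NaOH) used in back-titration = 0.02177 × 0.1160 = 2.525 × 10^-3 mol
n(HCl) left over = 2.525 × 10^-3 mol (1:1 ratio)
n(HCl) consumed by analyte = 0.03673 − 2.525 × 10^-3 = 0.03421 mol
n(NaHCO3) = 0.03421 mol (1:1 ratio)
mass of NaHCO3 = 0.03421 × 84.01 = 2.874 g
% NaHCO3 = 2.874 / 5.907 × 100 = 48.65 %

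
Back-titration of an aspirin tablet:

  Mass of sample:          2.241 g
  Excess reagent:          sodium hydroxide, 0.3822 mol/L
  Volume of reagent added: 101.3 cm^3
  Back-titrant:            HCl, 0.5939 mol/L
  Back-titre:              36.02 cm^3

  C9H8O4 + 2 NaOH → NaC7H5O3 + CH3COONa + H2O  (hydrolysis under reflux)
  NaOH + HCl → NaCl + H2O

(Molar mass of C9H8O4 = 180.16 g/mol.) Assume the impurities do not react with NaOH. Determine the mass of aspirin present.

n(NaOH) added = 0.1013 × 0.3822 = 0.03872 mol
n(HCl) used in back-titration = 0.03602 × 0.5939 = 0.02139 mol
n(NaOH) left over = 0.02139 mol (1:1 ratio)
n(NaOH) consumed by analyte = 0.03872 − 0.02139 = 0.01732 mol
From the 1:2 ratio, n(C9H8O4) = 1/2 × 0.01732 = 8.662 × 10^-3 mol
mass of C9H8O4 = 8.662 × 10^-3 × 180.16 = 1.561 g

1.561 g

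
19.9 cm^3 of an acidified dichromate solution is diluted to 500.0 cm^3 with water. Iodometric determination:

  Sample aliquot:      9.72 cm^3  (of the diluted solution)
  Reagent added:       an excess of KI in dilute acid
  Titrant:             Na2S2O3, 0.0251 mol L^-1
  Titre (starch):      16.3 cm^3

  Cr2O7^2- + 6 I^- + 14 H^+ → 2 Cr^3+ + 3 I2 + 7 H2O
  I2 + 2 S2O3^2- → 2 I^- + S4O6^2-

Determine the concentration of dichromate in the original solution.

n(S2O3^2-) = 0.0163 × 0.0251 = 4.09 × 10^-4 mol
n(I2) = n(S2O3^2-)/2 = 2.05 × 10^-4 mol
From the 1:3 ratio, n(Cr2O7^2-) in the aliquot = 1/3 × 2.05 × 10^-4 = 6.82 × 10^-5 mol
[Cr2O7^2-]_dilute = 6.82 × 10^-5 / 0.00972 = 0.00702 mol/L
[Cr2O7^2-]_original = 0.00702 × 500.0/19.9 = 0.176 mol/L

0.176 mol/L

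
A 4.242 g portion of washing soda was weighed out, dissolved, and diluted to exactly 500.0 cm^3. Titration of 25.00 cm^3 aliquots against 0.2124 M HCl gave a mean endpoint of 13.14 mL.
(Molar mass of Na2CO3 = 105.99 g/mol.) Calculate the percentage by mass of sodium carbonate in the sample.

Na2CO3 + 2 HCl → 2 NaCl + H2O + CO2
n(HCl) per titration = 0.01314 × 0.2124 = 2.791 × 10^-3 mol
From the 1:2 ratio, n(Na2CO3) in each aliquot = 1/2 × 2.791 × 10^-3 = 1.395 × 10^-3 mol
n(Na2CO3) in the whole flask = 1.395 × 10^-3 × 500.0/25.00 = 0.02791 mol
mass of Na2CO3 = 0.02791 × 105.99 = 2.958 g
% Na2CO3 = 2.958 / 4.242 × 100 = 69.73 %

69.73 %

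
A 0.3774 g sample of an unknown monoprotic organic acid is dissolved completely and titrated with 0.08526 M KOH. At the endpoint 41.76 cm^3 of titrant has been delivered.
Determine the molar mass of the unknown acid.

n(KOH) = 0.04176 L × 0.08526 mol/L = 3.560 × 10^-3 mol
n(HA) = 3.560 × 10^-3 mol (1:1 ratio)
M = m / n = 0.3774 g / 3.560 × 10^-3 mol = 106.0 g/mol

106.0 g/mol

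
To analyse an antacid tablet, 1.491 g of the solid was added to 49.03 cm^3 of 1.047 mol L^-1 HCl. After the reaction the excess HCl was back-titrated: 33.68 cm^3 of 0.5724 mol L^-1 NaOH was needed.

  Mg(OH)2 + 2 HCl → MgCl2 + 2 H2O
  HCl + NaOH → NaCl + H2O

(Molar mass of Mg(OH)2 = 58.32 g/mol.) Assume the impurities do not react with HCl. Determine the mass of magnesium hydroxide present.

0.9348 g

n(HCl) added = 0.04903 × 1.047 = 0.05133 mol
n(NaOH) used in back-titration = 0.03368 × 0.5724 = 0.01928 mol
n(HCl) left over = 0.01928 mol (1:1 ratio)
n(HCl) consumed by analyte = 0.05133 − 0.01928 = 0.03206 mol
From the 1:2 ratio, n(Mg(OH)2) = 1/2 × 0.03206 = 0.01603 mol
mass of Mg(OH)2 = 0.01603 × 58.32 = 0.9348 g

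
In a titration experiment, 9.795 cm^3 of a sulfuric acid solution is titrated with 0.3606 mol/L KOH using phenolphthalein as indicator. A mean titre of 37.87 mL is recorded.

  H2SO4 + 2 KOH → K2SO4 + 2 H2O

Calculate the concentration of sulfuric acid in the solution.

n(KOH) = 0.03787 L × 0.3606 mol/L = 0.01366 mol
From the 1:2 mole ratio, n(H2SO4) = 1/2 × 0.01366 = 6.828 × 10^-3 mol
[H2SO4] = 6.828 × 10^-3 mol / 0.009795 L = 0.6971 mol/L

0.6971 mol/L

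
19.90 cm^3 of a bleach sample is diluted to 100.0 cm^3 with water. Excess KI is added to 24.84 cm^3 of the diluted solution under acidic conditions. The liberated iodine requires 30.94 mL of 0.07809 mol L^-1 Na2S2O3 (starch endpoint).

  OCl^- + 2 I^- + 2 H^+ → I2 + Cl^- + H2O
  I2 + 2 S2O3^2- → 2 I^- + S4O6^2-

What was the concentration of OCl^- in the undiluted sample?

n(S2O3^2-) = 0.03094 × 0.07809 = 2.416 × 10^-3 mol
n(I2) = n(S2O3^2-)/2 = 1.208 × 10^-3 mol
n(OCl^-) in the aliquot = 1.208 × 10^-3 mol (1:1 ratio)
[OCl^-]_dilute = 1.208 × 10^-3 / 0.02484 = 0.04863 mol/L
[OCl^-]_original = 0.04863 × 100.0/19.90 = 0.2444 mol/L

0.2444 mol/L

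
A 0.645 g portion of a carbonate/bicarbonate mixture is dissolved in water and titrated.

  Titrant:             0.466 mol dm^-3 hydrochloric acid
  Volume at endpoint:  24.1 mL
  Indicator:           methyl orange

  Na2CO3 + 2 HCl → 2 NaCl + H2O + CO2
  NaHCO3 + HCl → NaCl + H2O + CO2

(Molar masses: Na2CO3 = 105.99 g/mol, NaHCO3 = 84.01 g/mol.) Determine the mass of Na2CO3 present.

0.510 g

n(HCl) = 0.0241 × 0.466 = 0.0112 mol
Let x = n(Na2CO3), y = n(NaHCO3).
Titrant: 2x + 1y = 0.0112;  mass: 105.99x + 84.01y = 0.645
Solving, x = 4.81 × 10^-3 mol, y = 1.61 × 10^-3 mol
mass of Na2CO3 = 4.81 × 10^-3 × 105.99 = 0.510 g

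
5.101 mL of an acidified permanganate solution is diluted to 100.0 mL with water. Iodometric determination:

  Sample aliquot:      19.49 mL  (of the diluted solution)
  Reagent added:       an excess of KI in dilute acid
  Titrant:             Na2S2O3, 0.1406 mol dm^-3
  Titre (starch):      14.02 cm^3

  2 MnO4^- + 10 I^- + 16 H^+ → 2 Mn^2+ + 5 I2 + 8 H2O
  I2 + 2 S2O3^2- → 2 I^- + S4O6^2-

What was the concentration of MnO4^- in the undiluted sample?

0.3965 mol/L

n(S2O3^2-) = 0.01402 × 0.1406 = 1.971 × 10^-3 mol
n(I2) = n(S2O3^2-)/2 = 9.856 × 10^-4 mol
From the 2:5 ratio, n(MnO4^-) in the aliquot = 2/5 × 9.856 × 10^-4 = 3.942 × 10^-4 mol
[MnO4^-]_dilute = 3.942 × 10^-4 / 0.01949 = 0.02023 mol/L
[MnO4^-]_original = 0.02023 × 100.0/5.101 = 0.3965 mol/L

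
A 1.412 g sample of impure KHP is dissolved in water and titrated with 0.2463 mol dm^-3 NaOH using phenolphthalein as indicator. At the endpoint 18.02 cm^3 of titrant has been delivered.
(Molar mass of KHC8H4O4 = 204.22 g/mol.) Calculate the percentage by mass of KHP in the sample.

64.19 %

KHC8H4O4 + NaOH → KNaC8H4O4 + H2O
n(NaOH) = 0.01802 L × 0.2463 mol/L = 4.438 × 10^-3 mol
n(KHC8H4O4) = 4.438 × 10^-3 mol (1:1 ratio)
mass of KHC8H4O4 = 4.438 × 10^-3 × 204.22 g/mol = 0.9064 g
% KHC8H4O4 = 0.9064 / 1.412 × 100 = 64.19 %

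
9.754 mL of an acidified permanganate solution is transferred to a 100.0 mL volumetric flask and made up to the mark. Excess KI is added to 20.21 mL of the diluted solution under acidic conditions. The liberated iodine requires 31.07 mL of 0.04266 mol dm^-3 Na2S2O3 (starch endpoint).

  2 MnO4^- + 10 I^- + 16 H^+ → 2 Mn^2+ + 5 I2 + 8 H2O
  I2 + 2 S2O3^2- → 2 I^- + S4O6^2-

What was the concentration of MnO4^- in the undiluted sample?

0.1345 mol/L

n(S2O3^2-) = 0.03107 × 0.04266 = 1.325 × 10^-3 mol
n(I2) = n(S2O3^2-)/2 = 6.627 × 10^-4 mol
From the 2:5 ratio, n(MnO4^-) in the aliquot = 2/5 × 6.627 × 10^-4 = 2.651 × 10^-4 mol
[MnO4^-]_dilute = 2.651 × 10^-4 / 0.02021 = 0.01312 mol/L
[MnO4^-]_original = 0.01312 × 100.0/9.754 = 0.1345 mol/L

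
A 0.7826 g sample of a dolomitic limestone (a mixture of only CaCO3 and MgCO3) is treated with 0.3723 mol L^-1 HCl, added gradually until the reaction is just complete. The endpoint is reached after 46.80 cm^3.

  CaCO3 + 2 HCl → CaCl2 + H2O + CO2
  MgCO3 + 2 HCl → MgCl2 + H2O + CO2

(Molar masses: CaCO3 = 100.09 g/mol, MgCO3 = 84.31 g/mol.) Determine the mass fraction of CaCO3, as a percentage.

n(HCl) = 0.04680 × 0.3723 = 0.01742 mol
Let x = n(CaCO3), y = n(MgCO3).
Titrant: 2x + 2y = 0.01742;  mass: 100.09x + 84.31y = 0.7826
Solving, x = 3.049 × 10^-3 mol, y = 5.663 × 10^-3 mol
mass of CaCO3 = 3.049 × 10^-3 × 100.09 = 0.3051 g
% CaCO3 = 0.3051 / 0.7826 × 100 = 38.99 %

38.99 %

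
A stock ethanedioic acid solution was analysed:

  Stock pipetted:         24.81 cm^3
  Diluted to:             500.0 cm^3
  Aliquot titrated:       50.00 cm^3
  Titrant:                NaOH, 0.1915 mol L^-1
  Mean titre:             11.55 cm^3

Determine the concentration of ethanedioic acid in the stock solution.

H2C2O4 + 2 NaOH → Na2C2O4 + 2 H2O
n(NaOH) = 0.01155 × 0.1915 = 2.212 × 10^-3 mol
From the 1:2 ratio, n(H2C2O4) in the aliquot = 1/2 × 2.212 × 10^-3 = 1.106 × 10^-3 mol
[H2C2O4]_dilute = 1.106 × 10^-3 / 0.05000 = 0.02212 mol/L
Dilution factor = 500.0 / 24.81 = 20.15
[H2C2O4]_stock = 0.02212 × 20.15 = 0.4458 mol/L

0.4458 mol/L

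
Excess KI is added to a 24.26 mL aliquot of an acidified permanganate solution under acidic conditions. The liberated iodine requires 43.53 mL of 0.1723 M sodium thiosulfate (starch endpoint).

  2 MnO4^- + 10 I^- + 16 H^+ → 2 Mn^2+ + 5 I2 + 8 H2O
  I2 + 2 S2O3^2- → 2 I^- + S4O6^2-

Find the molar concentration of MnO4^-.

0.06183 M

n(S2O3^2-) = 0.04353 × 0.1723 = 7.500 × 10^-3 mol
n(I2) = n(S2O3^2-)/2 = 3.750 × 10^-3 mol
From the 2:5 ratio, n(MnO4^-) in the aliquot = 2/5 × 3.750 × 10^-3 = 1.500 × 10^-3 mol
[MnO4^-] = 1.500 × 10^-3 / 0.02426 = 0.06183 mol/L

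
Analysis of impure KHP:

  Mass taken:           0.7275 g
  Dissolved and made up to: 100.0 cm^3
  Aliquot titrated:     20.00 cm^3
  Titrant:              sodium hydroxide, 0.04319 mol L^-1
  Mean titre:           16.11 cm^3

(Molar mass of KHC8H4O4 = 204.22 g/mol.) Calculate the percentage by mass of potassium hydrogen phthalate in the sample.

97.66 %

KHC8H4O4 + NaOH → KNaC8H4O4 + H2O
n(NaOH) per titration = 0.01611 × 0.04319 = 6.958 × 10^-4 mol
n(KHC8H4O4) in each aliquot = 6.958 × 10^-4 mol (1:1 ratio)
n(KHC8H4O4) in the whole flask = 6.958 × 10^-4 × 100.0/20.00 = 3.479 × 10^-3 mol
mass of KHC8H4O4 = 3.479 × 10^-3 × 204.22 = 0.7105 g
% KHC8H4O4 = 0.7105 / 0.7275 × 100 = 97.66 %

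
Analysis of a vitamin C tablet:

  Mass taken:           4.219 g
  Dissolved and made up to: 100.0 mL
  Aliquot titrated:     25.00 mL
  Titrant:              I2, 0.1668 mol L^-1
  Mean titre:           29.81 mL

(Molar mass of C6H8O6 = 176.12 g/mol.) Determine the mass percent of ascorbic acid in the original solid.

C6H8O6 + I2 → C6H6O6 + 2 HI
n(I2) per titration = 0.02981 × 0.1668 = 4.972 × 10^-3 mol
n(C6H8O6) in each aliquot = 4.972 × 10^-3 mol (1:1 ratio)
n(C6H8O6) in the whole flask = 4.972 × 10^-3 × 100.0/25.00 = 0.01989 mol
mass of C6H8O6 = 0.01989 × 176.12 = 3.503 g
% C6H8O6 = 3.503 / 4.219 × 100 = 83.03 %

83.03 %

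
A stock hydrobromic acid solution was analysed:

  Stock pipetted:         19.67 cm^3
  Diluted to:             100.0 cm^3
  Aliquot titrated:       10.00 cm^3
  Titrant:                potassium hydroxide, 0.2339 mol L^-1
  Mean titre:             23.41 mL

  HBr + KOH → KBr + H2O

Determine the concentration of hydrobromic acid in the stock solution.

2.784 mol/L

n(KOH) = 0.02341 × 0.2339 = 5.476 × 10^-3 mol
n(HBr) in the aliquot = 5.476 × 10^-3 mol (1:1 ratio)
[HBr]_dilute = 5.476 × 10^-3 / 0.01000 = 0.5476 mol/L
Dilution factor = 100.0 / 19.67 = 5.084
[HBr]_stock = 0.5476 × 5.084 = 2.784 mol/L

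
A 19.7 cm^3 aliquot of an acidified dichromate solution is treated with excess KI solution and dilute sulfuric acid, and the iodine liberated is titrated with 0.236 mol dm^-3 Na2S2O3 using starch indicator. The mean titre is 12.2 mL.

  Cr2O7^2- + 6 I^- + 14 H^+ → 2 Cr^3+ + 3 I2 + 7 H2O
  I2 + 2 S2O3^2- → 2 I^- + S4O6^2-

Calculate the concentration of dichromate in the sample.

0.0244 mol/L

n(S2O3^2-) = 0.0122 × 0.236 = 2.88 × 10^-3 mol
n(I2) = n(S2O3^2-)/2 = 1.44 × 10^-3 mol
From the 1:3 ratio, n(Cr2O7^2-) in the aliquot = 1/3 × 1.44 × 10^-3 = 4.80 × 10^-4 mol
[Cr2O7^2-] = 4.80 × 10^-4 / 0.0197 = 0.0244 mol/L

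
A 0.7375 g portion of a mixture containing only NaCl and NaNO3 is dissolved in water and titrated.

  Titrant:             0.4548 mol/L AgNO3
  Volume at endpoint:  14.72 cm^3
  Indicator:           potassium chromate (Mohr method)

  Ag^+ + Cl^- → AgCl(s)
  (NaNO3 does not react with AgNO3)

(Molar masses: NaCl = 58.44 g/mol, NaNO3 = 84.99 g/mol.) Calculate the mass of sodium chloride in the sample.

0.3912 g

n(AgNO3) = 0.01472 × 0.4548 = 6.695 × 10^-3 mol
Let x = n(NaCl), y = n(NaNO3).
Titrant: 1x = 6.695 × 10^-3;  mass: 58.44x + 84.99y = 0.7375
Solving, x = 6.695 × 10^-3 mol, y = 4.074 × 10^-3 mol
mass of NaCl = 6.695 × 10^-3 × 58.44 = 0.3912 g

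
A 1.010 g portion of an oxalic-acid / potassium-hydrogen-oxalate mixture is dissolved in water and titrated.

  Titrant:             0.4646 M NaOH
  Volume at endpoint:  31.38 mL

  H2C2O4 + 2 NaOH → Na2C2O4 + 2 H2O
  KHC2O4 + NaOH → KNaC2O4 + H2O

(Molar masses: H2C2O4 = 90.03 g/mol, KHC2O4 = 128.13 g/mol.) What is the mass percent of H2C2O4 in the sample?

46.01 %

n(NaOH) = 0.03138 × 0.4646 = 0.01458 mol
Let x = n(H2C2O4), y = n(KHC2O4).
Titrant: 2x + 1y = 0.01458;  mass: 90.03x + 128.13y = 1.010
Solving, x = 5.162 × 10^-3 mol, y = 4.256 × 10^-3 mol
mass of H2C2O4 = 5.162 × 10^-3 × 90.03 = 0.4647 g
% H2C2O4 = 0.4647 / 1.010 × 100 = 46.01 %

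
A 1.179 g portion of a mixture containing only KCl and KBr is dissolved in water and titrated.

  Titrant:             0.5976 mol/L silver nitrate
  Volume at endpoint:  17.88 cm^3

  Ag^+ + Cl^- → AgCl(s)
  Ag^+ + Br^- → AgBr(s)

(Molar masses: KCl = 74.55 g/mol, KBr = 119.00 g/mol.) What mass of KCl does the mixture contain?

n(AgNO3) = 0.01788 × 0.5976 = 0.01069 mol
Let x = n(KCl), y = n(KBr).
Titrant: 1x + 1y = 0.01069;  mass: 74.55x + 119.00y = 1.179
Solving, x = 2.082 × 10^-3 mol, y = 8.604 × 10^-3 mol
mass of KCl = 2.082 × 10^-3 × 74.55 = 0.1552 g

0.1552 g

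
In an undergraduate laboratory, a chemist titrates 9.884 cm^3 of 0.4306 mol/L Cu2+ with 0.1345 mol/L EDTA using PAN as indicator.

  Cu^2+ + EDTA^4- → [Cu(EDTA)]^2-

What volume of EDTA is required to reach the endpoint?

n(Cu2+) = 0.009884 L × 0.4306 mol/L = 4.256 × 10^-3 mol
n(EDTA) = 4.256 × 10^-3 mol (1:1 stoichiometry)
V(EDTA) = 4.256 × 10^-3 mol / 0.1345 mol/L = 0.03164 L = 31.64 mL

31.64 mL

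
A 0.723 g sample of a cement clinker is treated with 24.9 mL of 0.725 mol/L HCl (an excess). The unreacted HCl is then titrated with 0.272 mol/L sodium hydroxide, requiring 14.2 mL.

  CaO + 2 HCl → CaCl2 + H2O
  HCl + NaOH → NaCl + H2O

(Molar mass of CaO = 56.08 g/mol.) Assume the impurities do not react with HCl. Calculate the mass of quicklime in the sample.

n(HCl) added = 0.0249 × 0.725 = 0.0181 mol
n(NaOH) used in back-titration = 0.0142 × 0.272 = 3.86 × 10^-3 mol
n(HCl) left over = 3.86 × 10^-3 mol (1:1 ratio)
n(HCl) consumed by analyte = 0.0181 − 3.86 × 10^-3 = 0.0142 mol
From the 1:2 ratio, n(CaO) = 1/2 × 0.0142 = 7.10 × 10^-3 mol
mass of CaO = 7.10 × 10^-3 × 56.08 = 0.398 g

0.398 g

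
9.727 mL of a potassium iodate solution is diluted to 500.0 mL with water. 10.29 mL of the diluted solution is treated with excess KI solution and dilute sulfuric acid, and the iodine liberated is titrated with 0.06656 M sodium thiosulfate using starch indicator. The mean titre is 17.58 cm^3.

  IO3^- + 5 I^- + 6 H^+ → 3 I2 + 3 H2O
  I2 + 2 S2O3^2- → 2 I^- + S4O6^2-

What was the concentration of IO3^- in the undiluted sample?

0.9742 M

n(S2O3^2-) = 0.01758 × 0.06656 = 1.170 × 10^-3 mol
n(I2) = n(S2O3^2-)/2 = 5.851 × 10^-4 mol
From the 1:3 ratio, n(IO3^-) in the aliquot = 1/3 × 5.851 × 10^-4 = 1.950 × 10^-4 mol
[IO3^-]_dilute = 1.950 × 10^-4 / 0.01029 = 0.01895 mol/L
[IO3^-]_original = 0.01895 × 500.0/9.727 = 0.9742 mol/L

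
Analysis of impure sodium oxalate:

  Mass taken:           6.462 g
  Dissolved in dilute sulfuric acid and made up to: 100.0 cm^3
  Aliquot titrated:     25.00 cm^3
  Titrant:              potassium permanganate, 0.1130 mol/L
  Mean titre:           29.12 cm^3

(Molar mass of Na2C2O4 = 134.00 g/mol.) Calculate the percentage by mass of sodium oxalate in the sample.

2 MnO4^- + 5 C2O4^2- + 16 H^+ → 2 Mn^2+ + 10 CO2 + 8 H2O
n(KMnO4) per titration = 0.02912 × 0.1130 = 3.291 × 10^-3 mol
From the 5:2 ratio, n(Na2C2O4) in each aliquot = 5/2 × 3.291 × 10^-3 = 8.226 × 10^-3 mol
n(Na2C2O4) in the whole flask = 8.226 × 10^-3 × 100.0/25.00 = 0.03291 mol
mass of Na2C2O4 = 0.03291 × 134.00 = 4.409 g
% Na2C2O4 = 4.409 / 6.462 × 100 = 68.24 %

68.24 %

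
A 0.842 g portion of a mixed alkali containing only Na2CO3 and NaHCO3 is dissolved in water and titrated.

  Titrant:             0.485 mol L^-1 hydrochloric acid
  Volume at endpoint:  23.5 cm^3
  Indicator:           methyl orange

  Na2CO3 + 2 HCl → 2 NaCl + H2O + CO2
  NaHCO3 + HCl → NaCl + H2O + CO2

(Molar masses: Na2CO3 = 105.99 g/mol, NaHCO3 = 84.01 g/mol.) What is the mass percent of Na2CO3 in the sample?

23.4 %

n(HCl) = 0.0235 × 0.485 = 0.0114 mol
Let x = n(Na2CO3), y = n(NaHCO3).
Titrant: 2x + 1y = 0.0114;  mass: 105.99x + 84.01y = 0.842
Solving, x = 1.86 × 10^-3 mol, y = 7.67 × 10^-3 mol
mass of Na2CO3 = 1.86 × 10^-3 × 105.99 = 0.197 g
% Na2CO3 = 0.197 / 0.842 × 100 = 23.4 %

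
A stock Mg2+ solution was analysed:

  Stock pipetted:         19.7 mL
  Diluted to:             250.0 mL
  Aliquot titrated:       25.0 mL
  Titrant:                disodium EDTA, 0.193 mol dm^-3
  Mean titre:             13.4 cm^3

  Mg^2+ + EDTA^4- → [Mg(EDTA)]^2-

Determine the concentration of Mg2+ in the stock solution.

n(EDTA) = 0.0134 × 0.193 = 2.59 × 10^-3 mol
n(Mg2+) in the aliquot = 2.59 × 10^-3 mol (1:1 ratio)
[Mg2+]_dilute = 2.59 × 10^-3 / 0.0250 = 0.103 mol/L
Dilution factor = 250.0 / 19.7 = 12.69
[Mg2+]_stock = 0.103 × 12.69 = 1.31 mol/L

1.31 mol/L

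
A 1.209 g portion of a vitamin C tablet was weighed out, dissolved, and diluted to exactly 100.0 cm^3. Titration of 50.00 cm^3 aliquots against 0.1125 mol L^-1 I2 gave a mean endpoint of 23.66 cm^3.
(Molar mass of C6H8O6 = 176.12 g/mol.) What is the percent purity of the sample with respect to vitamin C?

C6H8O6 + I2 → C6H6O6 + 2 HI
n(I2) per titration = 0.02366 × 0.1125 = 2.662 × 10^-3 mol
n(C6H8O6) in each aliquot = 2.662 × 10^-3 mol (1:1 ratio)
n(C6H8O6) in the whole flask = 2.662 × 10^-3 × 100.0/50.00 = 5.324 × 10^-3 mol
mass of C6H8O6 = 5.324 × 10^-3 × 176.12 = 0.9376 g
% C6H8O6 = 0.9376 / 1.209 × 100 = 77.55 %

77.55 %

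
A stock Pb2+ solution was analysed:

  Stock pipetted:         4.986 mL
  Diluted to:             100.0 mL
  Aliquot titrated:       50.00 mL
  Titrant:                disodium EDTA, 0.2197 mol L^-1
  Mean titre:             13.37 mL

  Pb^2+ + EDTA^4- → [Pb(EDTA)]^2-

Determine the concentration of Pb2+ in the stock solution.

1.178 mol/L

n(EDTA) = 0.01337 × 0.2197 = 2.937 × 10^-3 mol
n(Pb2+) in the aliquot = 2.937 × 10^-3 mol (1:1 ratio)
[Pb2+]_dilute = 2.937 × 10^-3 / 0.05000 = 0.05875 mol/L
Dilution factor = 100.0 / 4.986 = 20.06
[Pb2+]_stock = 0.05875 × 20.06 = 1.178 mol/L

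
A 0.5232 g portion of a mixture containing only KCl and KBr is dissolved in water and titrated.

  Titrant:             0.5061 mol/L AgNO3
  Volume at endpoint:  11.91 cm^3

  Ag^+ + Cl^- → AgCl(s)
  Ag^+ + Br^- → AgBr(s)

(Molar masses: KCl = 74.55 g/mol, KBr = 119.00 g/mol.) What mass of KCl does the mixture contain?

n(AgNO3) = 0.01191 × 0.5061 = 6.028 × 10^-3 mol
Let x = n(KCl), y = n(KBr).
Titrant: 1x + 1y = 6.028 × 10^-3;  mass: 74.55x + 119.00y = 0.5232
Solving, x = 4.366 × 10^-3 mol, y = 1.661 × 10^-3 mol
mass of KCl = 4.366 × 10^-3 × 74.55 = 0.3255 g

0.3255 g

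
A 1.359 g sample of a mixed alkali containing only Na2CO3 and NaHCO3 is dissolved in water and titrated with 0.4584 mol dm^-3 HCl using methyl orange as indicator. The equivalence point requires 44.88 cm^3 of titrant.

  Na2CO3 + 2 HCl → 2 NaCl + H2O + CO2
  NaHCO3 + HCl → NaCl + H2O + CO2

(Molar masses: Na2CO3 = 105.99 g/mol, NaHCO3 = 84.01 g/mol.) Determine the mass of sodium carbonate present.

n(HCl) = 0.04488 × 0.4584 = 0.02057 mol
Let x = n(Na2CO3), y = n(NaHCO3).
Titrant: 2x + 1y = 0.02057;  mass: 105.99x + 84.01y = 1.359
Solving, x = 5.954 × 10^-3 mol, y = 8.665 × 10^-3 mol
mass of Na2CO3 = 5.954 × 10^-3 × 105.99 = 0.6311 g

0.6311 g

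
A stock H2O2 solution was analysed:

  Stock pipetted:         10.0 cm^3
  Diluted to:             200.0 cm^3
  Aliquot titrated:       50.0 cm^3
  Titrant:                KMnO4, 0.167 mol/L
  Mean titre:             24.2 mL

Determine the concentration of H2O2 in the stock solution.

2 MnO4^- + 5 H2O2 + 6 H^+ → 2 Mn^2+ + 5 O2 + 8 H2O
n(KMnO4) = 0.0242 × 0.167 = 4.04 × 10^-3 mol
From the 5:2 ratio, n(H2O2) in the aliquot = 5/2 × 4.04 × 10^-3 = 0.0101 mol
[H2O2]_dilute = 0.0101 / 0.0500 = 0.202 mol/L
Dilution factor = 200.0 / 10.0 = 20.00
[H2O2]_stock = 0.202 × 20.00 = 4.04 mol/L

4.04 mol/L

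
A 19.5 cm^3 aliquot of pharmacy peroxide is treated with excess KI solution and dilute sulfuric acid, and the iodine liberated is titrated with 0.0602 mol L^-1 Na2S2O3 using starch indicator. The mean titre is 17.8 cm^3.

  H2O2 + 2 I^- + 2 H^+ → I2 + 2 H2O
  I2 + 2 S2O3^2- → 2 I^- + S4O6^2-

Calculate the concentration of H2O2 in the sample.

n(S2O3^2-) = 0.0178 × 0.0602 = 1.07 × 10^-3 mol
n(I2) = n(S2O3^2-)/2 = 5.36 × 10^-4 mol
n(H2O2) in the aliquot = 5.36 × 10^-4 mol (1:1 ratio)
[H2O2] = 5.36 × 10^-4 / 0.0195 = 0.0275 mol/L

0.0275 mol/L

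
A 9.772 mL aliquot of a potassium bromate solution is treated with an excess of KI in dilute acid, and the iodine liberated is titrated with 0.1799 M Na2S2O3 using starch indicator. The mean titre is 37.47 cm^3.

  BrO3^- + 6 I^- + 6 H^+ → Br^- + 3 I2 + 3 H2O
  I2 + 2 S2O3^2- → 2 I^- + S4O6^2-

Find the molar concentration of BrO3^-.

0.1150 M

n(S2O3^2-) = 0.03747 × 0.1799 = 6.741 × 10^-3 mol
n(I2) = n(S2O3^2-)/2 = 3.370 × 10^-3 mol
From the 1:3 ratio, n(BrO3^-) in the aliquot = 1/3 × 3.370 × 10^-3 = 1.123 × 10^-3 mol
[BrO3^-] = 1.123 × 10^-3 / 0.009772 = 0.1150 mol/L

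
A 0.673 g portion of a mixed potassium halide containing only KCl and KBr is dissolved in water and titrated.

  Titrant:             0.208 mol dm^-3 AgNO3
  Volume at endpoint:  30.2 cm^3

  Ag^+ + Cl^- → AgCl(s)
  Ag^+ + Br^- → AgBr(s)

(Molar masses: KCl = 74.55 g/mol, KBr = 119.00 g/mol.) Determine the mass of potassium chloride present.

n(AgNO3) = 0.0302 × 0.208 = 6.28 × 10^-3 mol
Let x = n(KCl), y = n(KBr).
Titrant: 1x + 1y = 6.28 × 10^-3;  mass: 74.55x + 119.00y = 0.673
Solving, x = 1.68 × 10^-3 mol, y = 4.61 × 10^-3 mol
mass of KCl = 1.68 × 10^-3 × 74.55 = 0.125 g

0.125 g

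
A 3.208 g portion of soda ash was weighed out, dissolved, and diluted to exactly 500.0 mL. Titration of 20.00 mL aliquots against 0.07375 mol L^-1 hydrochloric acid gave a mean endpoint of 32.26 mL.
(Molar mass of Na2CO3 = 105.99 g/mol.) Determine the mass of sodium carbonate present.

3.152 g

Na2CO3 + 2 HCl → 2 NaCl + H2O + CO2
n(HCl) per titration = 0.03226 × 0.07375 = 2.379 × 10^-3 mol
From the 1:2 ratio, n(Na2CO3) in each aliquot = 1/2 × 2.379 × 10^-3 = 1.190 × 10^-3 mol
n(Na2CO3) in the whole flask = 1.190 × 10^-3 × 500.0/20.00 = 0.02974 mol
mass of Na2CO3 = 0.02974 × 105.99 = 3.152 g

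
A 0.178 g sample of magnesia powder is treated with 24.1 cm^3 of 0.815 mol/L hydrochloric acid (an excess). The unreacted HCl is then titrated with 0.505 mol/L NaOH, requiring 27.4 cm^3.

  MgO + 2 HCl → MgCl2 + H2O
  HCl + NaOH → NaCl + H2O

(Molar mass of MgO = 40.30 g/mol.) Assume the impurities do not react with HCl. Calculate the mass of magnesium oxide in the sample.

0.117 g

n(HCl) added = 0.0241 × 0.815 = 0.0196 mol
n(NaOH) used in back-titration = 0.0274 × 0.505 = 0.0138 mol
n(HCl) left over = 0.0138 mol (1:1 ratio)
n(HCl) consumed by analyte = 0.0196 − 0.0138 = 5.80 × 10^-3 mol
From the 1:2 ratio, n(MgO) = 1/2 × 5.80 × 10^-3 = 2.90 × 10^-3 mol
mass of MgO = 2.90 × 10^-3 × 40.30 = 0.117 g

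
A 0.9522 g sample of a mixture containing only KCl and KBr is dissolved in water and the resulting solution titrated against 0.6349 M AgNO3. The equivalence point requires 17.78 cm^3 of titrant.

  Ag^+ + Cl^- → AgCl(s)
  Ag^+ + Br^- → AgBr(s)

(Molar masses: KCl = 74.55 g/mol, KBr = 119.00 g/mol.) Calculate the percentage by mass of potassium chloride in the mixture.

68.89 %

n(AgNO3) = 0.01778 × 0.6349 = 0.01129 mol
Let x = n(KCl), y = n(KBr).
Titrant: 1x + 1y = 0.01129;  mass: 74.55x + 119.00y = 0.9522
Solving, x = 8.799 × 10^-3 mol, y = 2.489 × 10^-3 mol
mass of KCl = 8.799 × 10^-3 × 74.55 = 0.6560 g
% KCl = 0.6560 / 0.9522 × 100 = 68.89 %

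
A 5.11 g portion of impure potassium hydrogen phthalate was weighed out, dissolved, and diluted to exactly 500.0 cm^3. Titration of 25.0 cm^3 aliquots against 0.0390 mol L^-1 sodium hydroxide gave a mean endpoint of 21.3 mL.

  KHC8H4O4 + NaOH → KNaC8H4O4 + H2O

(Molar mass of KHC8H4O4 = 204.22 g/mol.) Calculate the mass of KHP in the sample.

n(NaOH) per titration = 0.0213 × 0.0390 = 8.31 × 10^-4 mol
n(KHC8H4O4) in each aliquot = 8.31 × 10^-4 mol (1:1 ratio)
n(KHC8H4O4) in the whole flask = 8.31 × 10^-4 × 500.0/25.0 = 0.0166 mol
mass of KHC8H4O4 = 0.0166 × 204.22 = 3.39 g

3.39 g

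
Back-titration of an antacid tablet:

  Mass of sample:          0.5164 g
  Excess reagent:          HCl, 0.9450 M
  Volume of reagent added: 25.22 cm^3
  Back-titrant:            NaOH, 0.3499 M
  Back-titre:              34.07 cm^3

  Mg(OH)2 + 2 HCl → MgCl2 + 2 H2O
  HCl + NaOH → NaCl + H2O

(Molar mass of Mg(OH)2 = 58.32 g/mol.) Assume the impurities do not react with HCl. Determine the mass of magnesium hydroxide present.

0.3473 g

n(HCl) added = 0.02522 × 0.9450 = 0.02383 mol
n(NaOH) used in back-titration = 0.03407 × 0.3499 = 0.01192 mol
n(HCl) left over = 0.01192 mol (1:1 ratio)
n(HCl) consumed by analyte = 0.02383 − 0.01192 = 0.01191 mol
From the 1:2 ratio, n(Mg(OH)2) = 1/2 × 0.01191 = 5.956 × 10^-3 mol
mass of Mg(OH)2 = 5.956 × 10^-3 × 58.32 = 0.3473 g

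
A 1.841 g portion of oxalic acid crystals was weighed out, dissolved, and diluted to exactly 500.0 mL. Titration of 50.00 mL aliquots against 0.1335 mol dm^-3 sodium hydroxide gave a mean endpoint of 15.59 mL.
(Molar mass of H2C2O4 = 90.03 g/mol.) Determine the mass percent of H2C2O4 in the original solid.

H2C2O4 + 2 NaOH → Na2C2O4 + 2 H2O
n(NaOH) per titration = 0.01559 × 0.1335 = 2.081 × 10^-3 mol
From the 1:2 ratio, n(H2C2O4) in each aliquot = 1/2 × 2.081 × 10^-3 = 1.041 × 10^-3 mol
n(H2C2O4) in the whole flask = 1.041 × 10^-3 × 500.0/50.00 = 0.01041 mol
mass of H2C2O4 = 0.01041 × 90.03 = 0.9369 g
% H2C2O4 = 0.9369 / 1.841 × 100 = 50.89 %

50.89 %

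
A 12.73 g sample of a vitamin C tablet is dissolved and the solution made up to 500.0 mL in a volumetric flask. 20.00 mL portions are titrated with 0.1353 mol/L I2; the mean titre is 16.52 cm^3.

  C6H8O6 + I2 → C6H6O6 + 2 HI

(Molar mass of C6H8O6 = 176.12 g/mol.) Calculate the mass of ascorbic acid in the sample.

n(I2) per titration = 0.01652 × 0.1353 = 2.235 × 10^-3 mol
n(C6H8O6) in each aliquot = 2.235 × 10^-3 mol (1:1 ratio)
n(C6H8O6) in the whole flask = 2.235 × 10^-3 × 500.0/20.00 = 0.05588 mol
mass of C6H8O6 = 0.05588 × 176.12 = 9.841 g

9.841 g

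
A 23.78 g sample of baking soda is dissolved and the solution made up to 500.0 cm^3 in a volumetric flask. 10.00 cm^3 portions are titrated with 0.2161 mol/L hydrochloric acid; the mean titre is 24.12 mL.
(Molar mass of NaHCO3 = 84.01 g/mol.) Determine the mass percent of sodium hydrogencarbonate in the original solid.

92.07 %

NaHCO3 + HCl → NaCl + H2O + CO2
n(HCl) per titration = 0.02412 × 0.2161 = 5.212 × 10^-3 mol
n(NaHCO3) in each aliquot = 5.212 × 10^-3 mol (1:1 ratio)
n(NaHCO3) in the whole flask = 5.212 × 10^-3 × 500.0/10.00 = 0.2606 mol
mass of NaHCO3 = 0.2606 × 84.01 = 21.89 g
% NaHCO3 = 21.89 / 23.78 × 100 = 92.07 %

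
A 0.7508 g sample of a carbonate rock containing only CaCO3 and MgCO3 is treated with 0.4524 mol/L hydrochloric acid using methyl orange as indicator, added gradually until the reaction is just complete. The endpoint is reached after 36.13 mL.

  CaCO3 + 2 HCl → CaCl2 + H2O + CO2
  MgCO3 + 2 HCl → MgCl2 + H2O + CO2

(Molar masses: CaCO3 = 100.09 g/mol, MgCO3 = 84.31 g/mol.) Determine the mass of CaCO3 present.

0.3918 g

n(HCl) = 0.03613 × 0.4524 = 0.01635 mol
Let x = n(CaCO3), y = n(MgCO3).
Titrant: 2x + 2y = 0.01635;  mass: 100.09x + 84.31y = 0.7508
Solving, x = 3.914 × 10^-3 mol, y = 4.258 × 10^-3 mol
mass of CaCO3 = 3.914 × 10^-3 × 100.09 = 0.3918 g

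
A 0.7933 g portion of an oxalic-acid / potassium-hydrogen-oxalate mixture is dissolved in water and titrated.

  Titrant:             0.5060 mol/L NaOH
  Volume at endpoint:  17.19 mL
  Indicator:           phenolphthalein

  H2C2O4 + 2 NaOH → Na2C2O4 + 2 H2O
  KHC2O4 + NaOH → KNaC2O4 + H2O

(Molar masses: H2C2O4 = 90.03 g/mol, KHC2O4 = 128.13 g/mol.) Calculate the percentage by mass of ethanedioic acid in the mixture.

21.93 %

n(NaOH) = 0.01719 × 0.5060 = 8.698 × 10^-3 mol
Let x = n(H2C2O4), y = n(KHC2O4).
Titrant: 2x + 1y = 8.698 × 10^-3;  mass: 90.03x + 128.13y = 0.7933
Solving, x = 1.932 × 10^-3 mol, y = 4.834 × 10^-3 mol
mass of H2C2O4 = 1.932 × 10^-3 × 90.03 = 0.1740 g
% H2C2O4 = 0.1740 / 0.7933 × 100 = 21.93 %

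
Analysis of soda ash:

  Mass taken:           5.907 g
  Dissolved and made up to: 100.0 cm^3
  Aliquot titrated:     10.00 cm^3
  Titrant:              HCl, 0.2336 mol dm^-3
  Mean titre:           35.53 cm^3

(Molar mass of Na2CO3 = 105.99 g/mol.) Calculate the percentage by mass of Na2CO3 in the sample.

Na2CO3 + 2 HCl → 2 NaCl + H2O + CO2
n(HCl) per titration = 0.03553 × 0.2336 = 8.300 × 10^-3 mol
From the 1:2 ratio, n(Na2CO3) in each aliquot = 1/2 × 8.300 × 10^-3 = 4.150 × 10^-3 mol
n(Na2CO3) in the whole flask = 4.150 × 10^-3 × 100.0/10.00 = 0.04150 mol
mass of Na2CO3 = 0.04150 × 105.99 = 4.398 g
% Na2CO3 = 4.398 / 5.907 × 100 = 74.46 %

74.46 %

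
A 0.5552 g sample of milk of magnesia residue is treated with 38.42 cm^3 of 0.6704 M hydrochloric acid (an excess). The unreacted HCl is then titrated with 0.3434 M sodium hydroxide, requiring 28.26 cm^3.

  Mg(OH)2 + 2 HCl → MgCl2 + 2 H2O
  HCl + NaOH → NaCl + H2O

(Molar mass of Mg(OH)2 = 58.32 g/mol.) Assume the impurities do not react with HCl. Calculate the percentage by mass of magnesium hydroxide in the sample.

n(HCl) added = 0.03842 × 0.6704 = 0.02576 mol
n(NaOH) used in back-titration = 0.02826 × 0.3434 = 9.704 × 10^-3 mol
n(HCl) left over = 9.704 × 10^-3 mol (1:1 ratio)
n(HCl) consumed by analyte = 0.02576 − 9.704 × 10^-3 = 0.01605 mol
From the 1:2 ratio, n(Mg(OH)2) = 1/2 × 0.01605 = 8.026 × 10^-3 mol
mass of Mg(OH)2 = 8.026 × 10^-3 × 58.32 = 0.4681 g
% Mg(OH)2 = 0.4681 / 0.5552 × 100 = 84.31 %

84.31 %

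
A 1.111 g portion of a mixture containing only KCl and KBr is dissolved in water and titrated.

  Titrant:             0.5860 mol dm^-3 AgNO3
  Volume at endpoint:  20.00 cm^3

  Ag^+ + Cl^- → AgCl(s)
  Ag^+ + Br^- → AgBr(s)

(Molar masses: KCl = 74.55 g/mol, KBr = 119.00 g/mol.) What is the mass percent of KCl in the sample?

42.82 %

n(AgNO3) = 0.02000 × 0.5860 = 0.01172 mol
Let x = n(KCl), y = n(KBr).
Titrant: 1x + 1y = 0.01172;  mass: 74.55x + 119.00y = 1.111
Solving, x = 6.382 × 10^-3 mol, y = 5.338 × 10^-3 mol
mass of KCl = 6.382 × 10^-3 × 74.55 = 0.4758 g
% KCl = 0.4758 / 1.111 × 100 = 42.82 %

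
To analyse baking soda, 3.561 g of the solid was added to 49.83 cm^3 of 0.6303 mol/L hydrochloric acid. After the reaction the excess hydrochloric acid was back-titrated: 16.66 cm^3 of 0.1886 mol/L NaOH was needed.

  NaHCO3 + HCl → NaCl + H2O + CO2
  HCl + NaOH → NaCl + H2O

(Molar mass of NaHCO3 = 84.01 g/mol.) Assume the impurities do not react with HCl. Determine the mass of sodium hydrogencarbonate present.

2.375 g

n(HCl) added = 0.04983 × 0.6303 = 0.03141 mol
n(NaOH) used in back-titration = 0.01666 × 0.1886 = 3.142 × 10^-3 mol
n(HCl) left over = 3.142 × 10^-3 mol (1:1 ratio)
n(HCl) consumed by analyte = 0.03141 − 3.142 × 10^-3 = 0.02827 mol
n(NaHCO3) = 0.02827 mol (1:1 ratio)
mass of NaHCO3 = 0.02827 × 84.01 = 2.375 g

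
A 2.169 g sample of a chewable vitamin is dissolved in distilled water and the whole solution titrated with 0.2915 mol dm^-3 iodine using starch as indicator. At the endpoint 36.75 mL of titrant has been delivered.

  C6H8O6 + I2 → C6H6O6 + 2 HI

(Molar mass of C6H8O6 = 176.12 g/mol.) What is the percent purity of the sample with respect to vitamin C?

86.99 %

n(I2) = 0.03675 L × 0.2915 mol/L = 0.01071 mol
n(C6H8O6) = 0.01071 mol (1:1 ratio)
mass of C6H8O6 = 0.01071 × 176.12 g/mol = 1.887 g
% C6H8O6 = 1.887 / 2.169 × 100 = 86.99 %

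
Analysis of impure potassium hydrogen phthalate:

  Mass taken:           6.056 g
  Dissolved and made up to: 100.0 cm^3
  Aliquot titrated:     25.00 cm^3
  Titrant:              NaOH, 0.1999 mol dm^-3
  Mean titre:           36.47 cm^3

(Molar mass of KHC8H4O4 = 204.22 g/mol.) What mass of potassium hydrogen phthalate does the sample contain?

5.955 g

KHC8H4O4 + NaOH → KNaC8H4O4 + H2O
n(NaOH) per titration = 0.03647 × 0.1999 = 7.290 × 10^-3 mol
n(KHC8H4O4) in each aliquot = 7.290 × 10^-3 mol (1:1 ratio)
n(KHC8H4O4) in the whole flask = 7.290 × 10^-3 × 100.0/25.00 = 0.02916 mol
mass of KHC8H4O4 = 0.02916 × 204.22 = 5.955 g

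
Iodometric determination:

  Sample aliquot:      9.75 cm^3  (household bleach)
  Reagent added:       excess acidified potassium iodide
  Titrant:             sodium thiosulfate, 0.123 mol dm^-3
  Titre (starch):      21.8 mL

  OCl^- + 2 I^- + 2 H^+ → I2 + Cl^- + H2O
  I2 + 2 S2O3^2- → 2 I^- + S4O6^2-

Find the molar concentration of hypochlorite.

n(S2O3^2-) = 0.0218 × 0.123 = 2.68 × 10^-3 mol
n(I2) = n(S2O3^2-)/2 = 1.34 × 10^-3 mol
n(OCl^-) in the aliquot = 1.34 × 10^-3 mol (1:1 ratio)
[OCl^-] = 1.34 × 10^-3 / 0.00975 = 0.138 mol/L

0.138 mol/L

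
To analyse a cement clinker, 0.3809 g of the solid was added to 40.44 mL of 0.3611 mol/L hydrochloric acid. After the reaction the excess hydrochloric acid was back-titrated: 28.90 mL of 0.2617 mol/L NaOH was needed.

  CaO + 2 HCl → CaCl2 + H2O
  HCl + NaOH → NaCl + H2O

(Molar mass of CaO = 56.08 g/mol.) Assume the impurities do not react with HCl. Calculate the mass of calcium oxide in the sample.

0.1974 g

n(HCl) added = 0.04044 × 0.3611 = 0.01460 mol
n(NaOH) used in back-titration = 0.02890 × 0.2617 = 7.563 × 10^-3 mol
n(HCl) left over = 7.563 × 10^-3 mol (1:1 ratio)
n(HCl) consumed by analyte = 0.01460 − 7.563 × 10^-3 = 7.040 × 10^-3 mol
From the 1:2 ratio, n(CaO) = 1/2 × 7.040 × 10^-3 = 3.520 × 10^-3 mol
mass of CaO = 3.520 × 10^-3 × 56.08 = 0.1974 g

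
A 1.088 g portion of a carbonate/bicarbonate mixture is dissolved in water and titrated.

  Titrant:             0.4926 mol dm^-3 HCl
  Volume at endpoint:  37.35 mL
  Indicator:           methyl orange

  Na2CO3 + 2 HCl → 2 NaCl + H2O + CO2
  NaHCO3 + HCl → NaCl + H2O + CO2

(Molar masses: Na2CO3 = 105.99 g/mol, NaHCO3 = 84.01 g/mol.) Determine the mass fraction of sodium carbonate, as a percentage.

71.88 %

n(HCl) = 0.03735 × 0.4926 = 0.01840 mol
Let x = n(Na2CO3), y = n(NaHCO3).
Titrant: 2x + 1y = 0.01840;  mass: 105.99x + 84.01y = 1.088
Solving, x = 7.378 × 10^-3 mol, y = 3.642 × 10^-3 mol
mass of Na2CO3 = 7.378 × 10^-3 × 105.99 = 0.7820 g
% Na2CO3 = 0.7820 / 1.088 × 100 = 71.88 %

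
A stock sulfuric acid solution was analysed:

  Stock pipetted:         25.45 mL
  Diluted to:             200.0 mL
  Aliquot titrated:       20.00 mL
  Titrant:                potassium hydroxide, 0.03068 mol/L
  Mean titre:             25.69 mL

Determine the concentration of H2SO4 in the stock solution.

H2SO4 + 2 KOH → K2SO4 + 2 H2O
n(KOH) = 0.02569 × 0.03068 = 7.882 × 10^-4 mol
From the 1:2 ratio, n(H2SO4) in the aliquot = 1/2 × 7.882 × 10^-4 = 3.941 × 10^-4 mol
[H2SO4]_dilute = 3.941 × 10^-4 / 0.02000 = 0.01970 mol/L
Dilution factor = 200.0 / 25.45 = 7.859
[H2SO4]_stock = 0.01970 × 7.859 = 0.1548 mol/L

0.1548 mol/L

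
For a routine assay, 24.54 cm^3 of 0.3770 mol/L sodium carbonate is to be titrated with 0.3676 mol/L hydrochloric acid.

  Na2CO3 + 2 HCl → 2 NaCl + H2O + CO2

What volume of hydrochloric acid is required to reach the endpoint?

n(Na2CO3) = 0.02454 L × 0.3770 mol/L = 9.252 × 10^-3 mol
From the 2:1 stoichiometry, n(HCl) = 2/1 × 9.252 × 10^-3 = 0.01850 mol
V(HCl) = 0.01850 mol / 0.3676 mol/L = 0.05034 L = 50.34 mL

50.34 mL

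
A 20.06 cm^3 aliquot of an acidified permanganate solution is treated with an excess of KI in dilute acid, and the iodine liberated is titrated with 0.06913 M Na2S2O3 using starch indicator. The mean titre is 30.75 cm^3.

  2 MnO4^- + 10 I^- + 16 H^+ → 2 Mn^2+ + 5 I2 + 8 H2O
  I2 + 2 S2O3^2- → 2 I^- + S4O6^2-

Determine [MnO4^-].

n(S2O3^2-) = 0.03075 × 0.06913 = 2.126 × 10^-3 mol
n(I2) = n(S2O3^2-)/2 = 1.063 × 10^-3 mol
From the 2:5 ratio, n(MnO4^-) in the aliquot = 2/5 × 1.063 × 10^-3 = 4.251 × 10^-4 mol
[MnO4^-] = 4.251 × 10^-4 / 0.02006 = 0.02119 mol/L

0.02119 M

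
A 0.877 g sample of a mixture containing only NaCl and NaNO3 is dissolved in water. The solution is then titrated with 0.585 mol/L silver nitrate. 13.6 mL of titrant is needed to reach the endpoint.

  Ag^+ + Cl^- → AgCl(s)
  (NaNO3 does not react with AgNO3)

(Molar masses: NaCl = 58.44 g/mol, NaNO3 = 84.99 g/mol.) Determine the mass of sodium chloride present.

0.465 g

n(AgNO3) = 0.0136 × 0.585 = 7.96 × 10^-3 mol
Let x = n(NaCl), y = n(NaNO3).
Titrant: 1x = 7.96 × 10^-3;  mass: 58.44x + 84.99y = 0.877
Solving, x = 7.96 × 10^-3 mol, y = 4.85 × 10^-3 mol
mass of NaCl = 7.96 × 10^-3 × 58.44 = 0.465 g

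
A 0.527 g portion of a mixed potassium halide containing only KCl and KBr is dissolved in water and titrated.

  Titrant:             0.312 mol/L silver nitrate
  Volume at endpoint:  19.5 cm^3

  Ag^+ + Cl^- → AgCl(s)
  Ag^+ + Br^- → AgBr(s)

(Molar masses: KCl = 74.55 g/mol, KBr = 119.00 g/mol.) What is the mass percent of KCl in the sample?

62.7 %

n(AgNO3) = 0.0195 × 0.312 = 6.08 × 10^-3 mol
Let x = n(KCl), y = n(KBr).
Titrant: 1x + 1y = 6.08 × 10^-3;  mass: 74.55x + 119.00y = 0.527
Solving, x = 4.43 × 10^-3 mol, y = 1.65 × 10^-3 mol
mass of KCl = 4.43 × 10^-3 × 74.55 = 0.330 g
% KCl = 0.330 / 0.527 × 100 = 62.7 %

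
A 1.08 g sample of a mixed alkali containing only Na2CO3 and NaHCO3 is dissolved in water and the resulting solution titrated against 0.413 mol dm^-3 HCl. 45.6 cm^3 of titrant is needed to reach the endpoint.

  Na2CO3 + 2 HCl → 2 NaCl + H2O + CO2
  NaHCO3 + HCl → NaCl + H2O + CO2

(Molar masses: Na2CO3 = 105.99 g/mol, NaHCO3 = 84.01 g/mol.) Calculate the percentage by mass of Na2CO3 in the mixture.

n(HCl) = 0.0456 × 0.413 = 0.0188 mol
Let x = n(Na2CO3), y = n(NaHCO3).
Titrant: 2x + 1y = 0.0188;  mass: 105.99x + 84.01y = 1.08
Solving, x = 8.10 × 10^-3 mol, y = 2.64 × 10^-3 mol
mass of Na2CO3 = 8.10 × 10^-3 × 105.99 = 0.858 g
% Na2CO3 = 0.858 / 1.08 × 100 = 79.4 %

79.4 %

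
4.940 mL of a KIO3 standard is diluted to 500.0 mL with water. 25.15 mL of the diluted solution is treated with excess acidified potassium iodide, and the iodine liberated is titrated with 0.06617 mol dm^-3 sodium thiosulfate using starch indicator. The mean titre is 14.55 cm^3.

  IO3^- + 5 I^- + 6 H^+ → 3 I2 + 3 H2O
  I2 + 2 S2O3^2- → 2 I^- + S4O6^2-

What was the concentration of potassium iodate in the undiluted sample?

n(S2O3^2-) = 0.01455 × 0.06617 = 9.628 × 10^-4 mol
n(I2) = n(S2O3^2-)/2 = 4.814 × 10^-4 mol
From the 1:3 ratio, n(IO3^-) in the aliquot = 1/3 × 4.814 × 10^-4 = 1.605 × 10^-4 mol
[IO3^-]_dilute = 1.605 × 10^-4 / 0.02515 = 0.006380 mol/L
[IO3^-]_original = 0.006380 × 500.0/4.940 = 0.6458 mol/L

0.6458 mol/L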